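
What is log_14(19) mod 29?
5

Baby-step giant-step with step n = ⌈√29⌉ = 6.
Baby steps 14^j mod 29 (j:value) for j=0..5: 0:1, 1:14, 2:22, 3:18, 4:20, 5:19.
h = 19 is already in the table at j=5, so x = 5.
Check: 14^5 ≡ 19 (mod 29).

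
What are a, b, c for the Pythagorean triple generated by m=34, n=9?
(1075, 612, 1237)

Euclid's formula: a = m² - n², b = 2mn, c = m² + n²
m = 34, n = 9
a = 34² - 9² = 1156 - 81 = 1075
b = 2 × 34 × 9 = 612
c = 34² + 9² = 1156 + 81 = 1237
Verification: 1075² + 612² = 1155625 + 374544 = 1530169 = 1237² ✓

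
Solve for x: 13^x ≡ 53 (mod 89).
34

Baby-step giant-step with step n = ⌈√89⌉ = 10.
Baby steps 13^j mod 89 (j:value) for j=0..9: 0:1, 1:13, 2:80, 3:61, 4:81, 5:74, 6:72, 7:46, 8:64, 9:31.
Giant-step multiplier: 13^(-10) ≡ 13^(88-10) = 13^78 ≡ 36 (mod 89).
Giant steps γ_i = 53·36^i mod 89: γ_0=53, γ_1=39, γ_2=69, γ_3=81 (in table at j=4).
x = i·n + j = 3·10 + 4 = 34.
Check: 13^34 ≡ 53 (mod 89).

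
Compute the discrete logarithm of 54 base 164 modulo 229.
117

Baby-step giant-step with step n = ⌈√229⌉ = 16.
Baby steps 164^j mod 229 (j:value) for j=0..15: 0:1, 1:164, 2:103, 3:175, 4:75, 5:163, 6:168, 7:72, 8:129, 9:88, 10:5, 11:133, 12:57, 13:188, 14:146, 15:128.
Giant-step multiplier: 164^(-16) ≡ 164^(228-16) = 164^212 ≡ 3 (mod 229).
Giant steps γ_i = 54·3^i mod 229: γ_0=54, γ_1=162, γ_2=28, γ_3=84, γ_4=23, γ_5=69, γ_6=207, γ_7=163 (in table at j=5).
x = i·n + j = 7·16 + 5 = 117.
Check: 164^117 ≡ 54 (mod 229).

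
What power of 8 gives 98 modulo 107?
29

Baby-step giant-step with step n = ⌈√107⌉ = 11.
Baby steps 8^j mod 107 (j:value) for j=0..10: 0:1, 1:8, 2:64, 3:84, 4:30, 5:26, 6:101, 7:59, 8:44, 9:31, 10:34.
Giant-step multiplier: 8^(-11) ≡ 8^(106-11) = 8^95 ≡ 24 (mod 107).
Giant steps γ_i = 98·24^i mod 107: γ_0=98, γ_1=105, γ_2=59 (in table at j=7).
x = i·n + j = 2·11 + 7 = 29.
Check: 8^29 ≡ 98 (mod 107).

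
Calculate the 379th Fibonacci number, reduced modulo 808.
341

Matrix identity: Q^n = [[F_(n+1), F_n], [F_n, F_(n-1)]] with Q = [[1,1],[1,0]].
n = 379 = 101111011₂. Square-and-multiply, entries mod 808:
Q^1 = [[1,1],[1,0]]
Q^2 = (Q^1)² = [[2,1],[1,1]]
Q^5 = (Q^2)²·Q = [[8,5],[5,3]]
Q^11 = (Q^5)²·Q = [[144,89],[89,55]]
Q^23 = (Q^11)²·Q = [[312,377],[377,743]]
Q^47 = (Q^23)²·Q = [[504,305],[305,199]]
Q^94 = (Q^47)² = [[409,295],[295,114]]
Q^189 = (Q^94)²·Q = [[551,594],[594,765]]
Q^379 = (Q^189)²·Q = [[709,341],[341,368]]
F_379 mod 808 = Q^379[0][1] = 341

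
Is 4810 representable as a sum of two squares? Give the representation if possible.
7² + 69² (a=7, b=69)

Factorization: 4810 = 2 × 5 × 13 × 37
By Fermat: n is sum of two squares iff every prime p ≡ 3 (mod 4) appears to even power.
All primes ≡ 3 (mod 4) appear to even power.
Search a = 0, 1, 2, … for 4810 - a² a perfect square: first hit at a = 7: 4810 - 49 = 4761 = 69².
4810 = 7² + 69² = 49 + 4761 ✓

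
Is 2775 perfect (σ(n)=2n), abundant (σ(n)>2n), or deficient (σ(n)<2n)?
deficient

Proper divisors of 2775: sum = 1 + 3 + 5 + 15 + 25 + 37 + 75 + 111 + 185 + 555 + 925 = 1937
Since 1937 < 2775, 2775 is deficient.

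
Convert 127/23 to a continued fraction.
[5; 1, 1, 11]

Euclidean algorithm steps:
127 = 5 × 23 + 12
23 = 1 × 12 + 11
12 = 1 × 11 + 1
11 = 11 × 1 + 0
Continued fraction: [5; 1, 1, 11]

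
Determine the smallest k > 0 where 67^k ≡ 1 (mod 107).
106

107 is prime, so ord(67) divides φ(107) = 106.
Divisors of 106: 1, 2, 53, 106.
Repeated squaring: 67^1 ≡ 67, 67^2 ≡ 102, 67^4 ≡ 25, 67^8 ≡ 90, 67^16 ≡ 75, 67^32 ≡ 61, 67^64 ≡ 83 (mod 107).
Test 67^d mod 107 for each divisor d in increasing order:
67^1 ≡ 67
67^2 ≡ 102
67^53 = 67^32·67^16·67^4·67^1 ≡ 106
67^106 = 67^64·67^32·67^8·67^2 ≡ 1  ← first divisor giving 1
The order is 106.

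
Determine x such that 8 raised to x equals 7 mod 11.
9

Baby-step giant-step with step n = ⌈√11⌉ = 4.
Baby steps 8^j mod 11 (j:value) for j=0..3: 0:1, 1:8, 2:9, 3:6.
Giant-step multiplier: 8^(-4) ≡ 8^(10-4) = 8^6 ≡ 3 (mod 11).
Giant steps γ_i = 7·3^i mod 11: γ_0=7, γ_1=10, γ_2=8 (in table at j=1).
x = i·n + j = 2·4 + 1 = 9.
Check: 8^9 ≡ 7 (mod 11).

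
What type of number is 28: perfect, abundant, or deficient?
perfect

Proper divisors of 28: sum = 1 + 2 + 4 + 7 + 14 = 28
Since 28 = 28, 28 is perfect.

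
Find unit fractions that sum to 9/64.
1/8 + 1/64

Greedy algorithm:
9/64: ceiling(64/9) = 8, use 1/8
1/64: ceiling(64/1) = 64, use 1/64
Result: 9/64 = 1/8 + 1/64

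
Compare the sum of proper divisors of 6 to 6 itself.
perfect

Proper divisors of 6: sum = 1 + 2 + 3 = 6
Since 6 = 6, 6 is perfect.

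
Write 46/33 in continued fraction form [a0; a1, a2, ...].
[1; 2, 1, 1, 6]

Euclidean algorithm steps:
46 = 1 × 33 + 13
33 = 2 × 13 + 7
13 = 1 × 7 + 6
7 = 1 × 6 + 1
6 = 6 × 1 + 0
Continued fraction: [1; 2, 1, 1, 6]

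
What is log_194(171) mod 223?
180

Baby-step giant-step with step n = ⌈√223⌉ = 15.
Baby steps 194^j mod 223 (j:value) for j=0..14: 0:1, 1:194, 2:172, 3:141, 4:148, 5:168, 6:34, 7:129, 8:50, 9:111, 10:126, 11:137, 12:41, 13:149, 14:139.
Giant-step multiplier: 194^(-15) ≡ 194^(222-15) = 194^207 ≡ 118 (mod 223).
Giant steps γ_i = 171·118^i mod 223: γ_0=171, γ_1=108, γ_2=33, γ_3=103, γ_4=112, γ_5=59, γ_6=49, γ_7=207, γ_8=119, γ_9=216, γ_10=66, γ_11=206, γ_12=1 (in table at j=0).
x = i·n + j = 12·15 + 0 = 180.
Check: 194^180 ≡ 171 (mod 223).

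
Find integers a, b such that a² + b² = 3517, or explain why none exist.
6² + 59² (a=6, b=59)

Factorization: 3517 = 3517
By Fermat: n is sum of two squares iff every prime p ≡ 3 (mod 4) appears to even power.
All primes ≡ 3 (mod 4) appear to even power.
Search a = 0, 1, 2, … for 3517 - a² a perfect square: first hit at a = 6: 3517 - 36 = 3481 = 59².
3517 = 6² + 59² = 36 + 3481 ✓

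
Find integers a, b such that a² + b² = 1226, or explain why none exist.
1² + 35² (a=1, b=35)

Factorization: 1226 = 2 × 613
By Fermat: n is sum of two squares iff every prime p ≡ 3 (mod 4) appears to even power.
All primes ≡ 3 (mod 4) appear to even power.
Search a = 0, 1, 2, … for 1226 - a² a perfect square: first hit at a = 1: 1226 - 1 = 1225 = 35².
1226 = 1² + 35² = 1 + 1225 ✓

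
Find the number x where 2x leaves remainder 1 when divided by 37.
19

gcd(2, 37) = 1, so the inverse exists.
Extended Euclidean algorithm on (37, 2):
37 = 18 × 2 + 1  ⟹  1 = (1)·37 + (-18)·2
So (-18)·2 ≡ 1 (mod 37), i.e. 2^(-1) ≡ -18 ≡ 19 (mod 37).
Check: 2 × 19 = 38 ≡ 1 (mod 37)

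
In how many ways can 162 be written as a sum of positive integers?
129913904637

p(n) counts ways to write n as a sum of positive integers (order ignored).
Euler's pentagonal recurrence: p(k) = p(k-1) + p(k-2) - p(k-5) - p(k-7) + p(k-12) + p(k-15) - ... (offsets j(3j∓1)/2, signs ++--, p(0)=1, p(<0)=0).
DP table for k = 0..161: p(0)=1, p(1)=1, p(2)=2, p(3)=3, p(4)=5, p(5)=7, p(6)=11, p(7)=15, p(8)=22, p(9)=30, p(10)=42, p(11)=56, p(12)=77, p(13)=101, p(14)=135, p(15)=176, p(16)=231, p(17)=297, p(18)=385, p(19)=490, p(20)=627, p(21)=792, p(22)=1002, p(23)=1255, p(24)=1575, p(25)=1958, p(26)=2436, p(27)=3010, p(28)=3718, p(29)=4565, p(30)=5604, p(31)=6842, p(32)=8349, p(33)=10143, p(34)=12310, p(35)=14883, p(36)=17977, p(37)=21637, p(38)=26015, p(39)=31185, p(40)=37338, p(41)=44583, p(42)=53174, p(43)=63261, p(44)=75175, p(45)=89134, p(46)=105558, p(47)=124754, p(48)=147273, p(49)=173525, p(50)=204226, p(51)=239943, p(52)=281589, p(53)=329931, p(54)=386155, p(55)=451276, p(56)=526823, p(57)=614154, p(58)=715220, p(59)=831820, p(60)=966467, p(61)=1121505, p(62)=1300156, p(63)=1505499, p(64)=1741630, p(65)=2012558, p(66)=2323520, p(67)=2679689, p(68)=3087735, p(69)=3554345, p(70)=4087968, p(71)=4697205, p(72)=5392783, p(73)=6185689, p(74)=7089500, p(75)=8118264, p(76)=9289091, p(77)=10619863, p(78)=12132164, p(79)=13848650, p(80)=15796476, p(81)=18004327, p(82)=20506255, p(83)=23338469, p(84)=26543660, p(85)=30167357, p(86)=34262962, p(87)=38887673, p(88)=44108109, p(89)=49995925, p(90)=56634173, p(91)=64112359, p(92)=72533807, p(93)=82010177, p(94)=92669720, p(95)=104651419, p(96)=118114304, p(97)=133230930, p(98)=150198136, p(99)=169229875, p(100)=190569292, p(101)=214481126, p(102)=241265379, p(103)=271248950, p(104)=304801365, p(105)=342325709, p(106)=384276336, p(107)=431149389, p(108)=483502844, p(109)=541946240, p(110)=607163746, p(111)=679903203, p(112)=761002156, p(113)=851376628, p(114)=952050665, p(115)=1064144451, p(116)=1188908248, p(117)=1327710076, p(118)=1482074143, p(119)=1653668665, p(120)=1844349560, p(121)=2056148051, p(122)=2291320912, p(123)=2552338241, p(124)=2841940500, p(125)=3163127352, p(126)=3519222692, p(127)=3913864295, p(128)=4351078600, p(129)=4835271870, p(130)=5371315400, p(131)=5964539504, p(132)=6620830889, p(133)=7346629512, p(134)=8149040695, p(135)=9035836076, p(136)=10015581680, p(137)=11097645016, p(138)=12292341831, p(139)=13610949895, p(140)=15065878135, p(141)=16670689208, p(142)=18440293320, p(143)=20390982757, p(144)=22540654445, p(145)=24908858009, p(146)=27517052599, p(147)=30388671978, p(148)=33549419497, p(149)=37027355200, p(150)=40853235313, p(151)=45060624582, p(152)=49686288421, p(153)=54770336324, p(154)=60356673280, p(155)=66493182097, p(156)=73232243759, p(157)=80630964769, p(158)=88751778802, p(159)=97662728555, p(160)=107438159466, p(161)=118159068427.
Final step: p(162) = p(161) + p(160) - p(157) - p(155) + p(150) + p(147) - p(140) - p(136) + p(127) + p(122) - p(111) - p(105) + p(92) + p(85) - p(70) - p(62) + p(45) + p(36) - p(17) - p(7)
= 118159068427 + 107438159466 - 80630964769 - 66493182097 + 40853235313 + 30388671978 - 15065878135 - 10015581680 + 3913864295 + 2291320912 - 679903203 - 342325709 + 72533807 + 30167357 - 4087968 - 1300156 + 89134 + 17977 - 297 - 15
= 129913904637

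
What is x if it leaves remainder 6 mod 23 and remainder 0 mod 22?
374

Using Chinese Remainder Theorem:
M = 23 × 22 = 506
M1 = 22, M2 = 23
y1 = 22^(-1) mod 23 = 22
y2 = 23^(-1) mod 22 = 1
x = (6×22×22 + 0×23×1) mod 506 = 374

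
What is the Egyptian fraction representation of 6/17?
1/3 + 1/51

Greedy algorithm:
6/17: ceiling(17/6) = 3, use 1/3
1/51: ceiling(51/1) = 51, use 1/51
Result: 6/17 = 1/3 + 1/51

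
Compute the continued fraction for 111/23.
[4; 1, 4, 1, 3]

Euclidean algorithm steps:
111 = 4 × 23 + 19
23 = 1 × 19 + 4
19 = 4 × 4 + 3
4 = 1 × 3 + 1
3 = 3 × 1 + 0
Continued fraction: [4; 1, 4, 1, 3]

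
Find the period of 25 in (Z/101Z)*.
25

101 is prime, so ord(25) divides φ(101) = 100.
Divisors of 100: 1, 2, 4, 5, 10, 20, 25, 50, 100.
Repeated squaring: 25^1 ≡ 25, 25^2 ≡ 19, 25^4 ≡ 58, 25^8 ≡ 31, 25^16 ≡ 52, 25^32 ≡ 78, 25^64 ≡ 24 (mod 101).
Test 25^d mod 101 for each divisor d in increasing order:
25^1 ≡ 25
25^2 ≡ 19
25^4 ≡ 58
25^5 = 25^4·25^1 ≡ 36
25^10 = 25^8·25^2 ≡ 84
25^20 = 25^16·25^4 ≡ 87
25^25 = 25^16·25^8·25^1 ≡ 1  ← first divisor giving 1
The order is 25.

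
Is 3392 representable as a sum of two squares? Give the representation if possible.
16² + 56² (a=16, b=56)

Factorization: 3392 = 2^6 × 53
By Fermat: n is sum of two squares iff every prime p ≡ 3 (mod 4) appears to even power.
All primes ≡ 3 (mod 4) appear to even power.
Search a = 0, 1, 2, … for 3392 - a² a perfect square: first hit at a = 16: 3392 - 256 = 3136 = 56².
3392 = 16² + 56² = 256 + 3136 ✓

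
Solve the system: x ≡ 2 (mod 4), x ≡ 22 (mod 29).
22

Using Chinese Remainder Theorem:
M = 4 × 29 = 116
M1 = 29, M2 = 4
y1 = 29^(-1) mod 4 = 1
y2 = 4^(-1) mod 29 = 22
x = (2×29×1 + 22×4×22) mod 116 = 22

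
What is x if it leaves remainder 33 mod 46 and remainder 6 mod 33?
171

Using Chinese Remainder Theorem:
M = 46 × 33 = 1518
M1 = 33, M2 = 46
y1 = 33^(-1) mod 46 = 7
y2 = 46^(-1) mod 33 = 28
x = (33×33×7 + 6×46×28) mod 1518 = 171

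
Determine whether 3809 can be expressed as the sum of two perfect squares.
28² + 55² (a=28, b=55)

Factorization: 3809 = 13 × 293
By Fermat: n is sum of two squares iff every prime p ≡ 3 (mod 4) appears to even power.
All primes ≡ 3 (mod 4) appear to even power.
Search a = 0, 1, 2, … for 3809 - a² a perfect square: first hit at a = 28: 3809 - 784 = 3025 = 55².
3809 = 28² + 55² = 784 + 3025 ✓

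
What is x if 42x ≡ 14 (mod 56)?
x ≡ 3 (mod 4)

gcd(42, 56) = 14, which divides 14, so solutions exist.
Divide through by 14: 3x ≡ 1 (mod 4).
Find 3^(-1) mod 4 by the extended Euclidean algorithm:
4 = 1 × 3 + 1  ⟹  1 = (1)·4 + (-1)·3
So (-1)·3 ≡ 1 (mod 4), i.e. 3^(-1) ≡ -1 ≡ 3 (mod 4).
x ≡ 3 × 1 = 3 ≡ 3 (mod 4).
Check: 42 × 3 = 126 ≡ 14 (mod 56).
x ≡ 3 (mod 4), giving 14 solutions mod 56.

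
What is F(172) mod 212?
51

Matrix identity: Q^n = [[F_(n+1), F_n], [F_n, F_(n-1)]] with Q = [[1,1],[1,0]].
n = 172 = 10101100₂. Square-and-multiply, entries mod 212:
Q^1 = [[1,1],[1,0]]
Q^2 = (Q^1)² = [[2,1],[1,1]]
Q^5 = (Q^2)²·Q = [[8,5],[5,3]]
Q^10 = (Q^5)² = [[89,55],[55,34]]
Q^21 = (Q^10)²·Q = [[115,134],[134,193]]
Q^43 = (Q^21)²·Q = [[161,17],[17,144]]
Q^86 = (Q^43)² = [[134,97],[97,37]]
Q^172 = (Q^86)² = [[17,51],[51,178]]
F_172 mod 212 = Q^172[0][1] = 51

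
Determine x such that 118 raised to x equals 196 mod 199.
124

Baby-step giant-step with step n = ⌈√199⌉ = 15.
Baby steps 118^j mod 199 (j:value) for j=0..14: 0:1, 1:118, 2:193, 3:88, 4:36, 5:69, 6:182, 7:183, 8:102, 9:96, 10:184, 11:21, 12:90, 13:73, 14:57.
Giant-step multiplier: 118^(-15) ≡ 118^(198-15) = 118^183 ≡ 194 (mod 199).
Giant steps γ_i = 196·194^i mod 199: γ_0=196, γ_1=15, γ_2=124, γ_3=176, γ_4=115, γ_5=22, γ_6=89, γ_7=152, γ_8=36 (in table at j=4).
x = i·n + j = 8·15 + 4 = 124.
Check: 118^124 ≡ 196 (mod 199).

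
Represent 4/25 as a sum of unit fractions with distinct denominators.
1/7 + 1/59 + 1/5163 + 1/53307975

Greedy algorithm:
4/25: ceiling(25/4) = 7, use 1/7
3/175: ceiling(175/3) = 59, use 1/59
2/10325: ceiling(10325/2) = 5163, use 1/5163
1/53307975: ceiling(53307975/1) = 53307975, use 1/53307975
Result: 4/25 = 1/7 + 1/59 + 1/5163 + 1/53307975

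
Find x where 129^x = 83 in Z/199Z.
51

Baby-step giant-step with step n = ⌈√199⌉ = 15.
Baby steps 129^j mod 199 (j:value) for j=0..14: 0:1, 1:129, 2:124, 3:76, 4:53, 5:71, 6:5, 7:48, 8:23, 9:181, 10:66, 11:156, 12:25, 13:41, 14:115.
Giant-step multiplier: 129^(-15) ≡ 129^(198-15) = 129^183 ≡ 42 (mod 199).
Giant steps γ_i = 83·42^i mod 199: γ_0=83, γ_1=103, γ_2=147, γ_3=5 (in table at j=6).
x = i·n + j = 3·15 + 6 = 51.
Check: 129^51 ≡ 83 (mod 199).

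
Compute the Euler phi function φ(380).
144

380 = 2^2 × 5 × 19
φ(n) = n × ∏(1 - 1/p) for each prime p dividing n
φ(380) = 380 × (1 - 1/2) × (1 - 1/5) × (1 - 1/19) = 144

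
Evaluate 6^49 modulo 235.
216

Repeated squaring. Binary of 49 = 110001.
6^1 ≡ 6 (mod 235); 6^2 ≡ 36 (mod 235); 6^4 ≡ 121 (mod 235); 6^8 ≡ 71 (mod 235); 6^16 ≡ 106 (mod 235); 6^32 ≡ 191 (mod 235)
6^49 = 6^1 × 6^16 × 6^32 ≡ 216 (mod 235)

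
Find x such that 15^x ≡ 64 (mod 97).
84

Baby-step giant-step with step n = ⌈√97⌉ = 10.
Baby steps 15^j mod 97 (j:value) for j=0..9: 0:1, 1:15, 2:31, 3:77, 4:88, 5:59, 6:12, 7:83, 8:81, 9:51.
Giant-step multiplier: 15^(-10) ≡ 15^(96-10) = 15^86 ≡ 44 (mod 97).
Giant steps γ_i = 64·44^i mod 97: γ_0=64, γ_1=3, γ_2=35, γ_3=85, γ_4=54, γ_5=48, γ_6=75, γ_7=2, γ_8=88 (in table at j=4).
x = i·n + j = 8·10 + 4 = 84.
Check: 15^84 ≡ 64 (mod 97).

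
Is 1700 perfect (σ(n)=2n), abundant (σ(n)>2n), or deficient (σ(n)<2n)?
abundant

Proper divisors of 1700: sum = 1 + 2 + 4 + 5 + 10 + 17 + 20 + 25 + ... + 170 + 340 + 425 + 850 (17 divisors) = 2206
Since 2206 > 1700, 1700 is abundant.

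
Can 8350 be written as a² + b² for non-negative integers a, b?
Not possible

Factorization: 8350 = 2 × 5^2 × 167
By Fermat: n is sum of two squares iff every prime p ≡ 3 (mod 4) appears to even power.
Prime(s) ≡ 3 (mod 4) with odd exponent: [(167, 1)]
Therefore 8350 cannot be expressed as a² + b².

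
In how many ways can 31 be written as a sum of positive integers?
6842

p(n) counts ways to write n as a sum of positive integers (order ignored).
Euler's pentagonal recurrence: p(k) = p(k-1) + p(k-2) - p(k-5) - p(k-7) + p(k-12) + p(k-15) - ... (offsets j(3j∓1)/2, signs ++--, p(0)=1, p(<0)=0).
DP table for k = 0..30: p(0)=1, p(1)=1, p(2)=2, p(3)=3, p(4)=5, p(5)=7, p(6)=11, p(7)=15, p(8)=22, p(9)=30, p(10)=42, p(11)=56, p(12)=77, p(13)=101, p(14)=135, p(15)=176, p(16)=231, p(17)=297, p(18)=385, p(19)=490, p(20)=627, p(21)=792, p(22)=1002, p(23)=1255, p(24)=1575, p(25)=1958, p(26)=2436, p(27)=3010, p(28)=3718, p(29)=4565, p(30)=5604.
Final step: p(31) = p(30) + p(29) - p(26) - p(24) + p(19) + p(16) - p(9) - p(5)
= 5604 + 4565 - 2436 - 1575 + 490 + 231 - 30 - 7
= 6842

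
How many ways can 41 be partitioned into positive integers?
44583

p(n) counts ways to write n as a sum of positive integers (order ignored).
Euler's pentagonal recurrence: p(k) = p(k-1) + p(k-2) - p(k-5) - p(k-7) + p(k-12) + p(k-15) - ... (offsets j(3j∓1)/2, signs ++--, p(0)=1, p(<0)=0).
DP table for k = 0..40: p(0)=1, p(1)=1, p(2)=2, p(3)=3, p(4)=5, p(5)=7, p(6)=11, p(7)=15, p(8)=22, p(9)=30, p(10)=42, p(11)=56, p(12)=77, p(13)=101, p(14)=135, p(15)=176, p(16)=231, p(17)=297, p(18)=385, p(19)=490, p(20)=627, p(21)=792, p(22)=1002, p(23)=1255, p(24)=1575, p(25)=1958, p(26)=2436, p(27)=3010, p(28)=3718, p(29)=4565, p(30)=5604, p(31)=6842, p(32)=8349, p(33)=10143, p(34)=12310, p(35)=14883, p(36)=17977, p(37)=21637, p(38)=26015, p(39)=31185, p(40)=37338.
Final step: p(41) = p(40) + p(39) - p(36) - p(34) + p(29) + p(26) - p(19) - p(15) + p(6) + p(1)
= 37338 + 31185 - 17977 - 12310 + 4565 + 2436 - 490 - 176 + 11 + 1
= 44583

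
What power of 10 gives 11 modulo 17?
13

Baby-step giant-step with step n = ⌈√17⌉ = 5.
Baby steps 10^j mod 17 (j:value) for j=0..4: 0:1, 1:10, 2:15, 3:14, 4:4.
Giant-step multiplier: 10^(-5) ≡ 10^(16-5) = 10^11 ≡ 3 (mod 17).
Giant steps γ_i = 11·3^i mod 17: γ_0=11, γ_1=16, γ_2=14 (in table at j=3).
x = i·n + j = 2·5 + 3 = 13.
Check: 10^13 ≡ 11 (mod 17).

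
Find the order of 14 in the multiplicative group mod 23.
22

23 is prime, so ord(14) divides φ(23) = 22.
Divisors of 22: 1, 2, 11, 22.
Repeated squaring: 14^1 ≡ 14, 14^2 ≡ 12, 14^4 ≡ 6, 14^8 ≡ 13, 14^16 ≡ 8 (mod 23).
Test 14^d mod 23 for each divisor d in increasing order:
14^1 ≡ 14
14^2 ≡ 12
14^11 = 14^8·14^2·14^1 ≡ 22
14^22 = 14^16·14^4·14^2 ≡ 1  ← first divisor giving 1
The order is 22.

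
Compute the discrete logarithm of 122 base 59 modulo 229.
57

Baby-step giant-step with step n = ⌈√229⌉ = 16.
Baby steps 59^j mod 229 (j:value) for j=0..15: 0:1, 1:59, 2:46, 3:195, 4:55, 5:39, 6:11, 7:191, 8:48, 9:84, 10:147, 11:200, 12:121, 13:40, 14:70, 15:8.
Giant-step multiplier: 59^(-16) ≡ 59^(228-16) = 59^212 ≡ 180 (mod 229).
Giant steps γ_i = 122·180^i mod 229: γ_0=122, γ_1=205, γ_2=31, γ_3=84 (in table at j=9).
x = i·n + j = 3·16 + 9 = 57.
Check: 59^57 ≡ 122 (mod 229).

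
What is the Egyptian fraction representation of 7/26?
1/4 + 1/52

Greedy algorithm:
7/26: ceiling(26/7) = 4, use 1/4
1/52: ceiling(52/1) = 52, use 1/52
Result: 7/26 = 1/4 + 1/52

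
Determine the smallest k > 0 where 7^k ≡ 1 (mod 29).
7

29 is prime, so ord(7) divides φ(29) = 28.
Divisors of 28: 1, 2, 4, 7, 14, 28.
Repeated squaring: 7^1 ≡ 7, 7^2 ≡ 20, 7^4 ≡ 23, 7^8 ≡ 7, 7^16 ≡ 20 (mod 29).
Test 7^d mod 29 for each divisor d in increasing order:
7^1 ≡ 7
7^2 ≡ 20
7^4 ≡ 23
7^7 = 7^4·7^2·7^1 ≡ 1  ← first divisor giving 1
The order is 7.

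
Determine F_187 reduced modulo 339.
224

Matrix identity: Q^n = [[F_(n+1), F_n], [F_n, F_(n-1)]] with Q = [[1,1],[1,0]].
n = 187 = 10111011₂. Square-and-multiply, entries mod 339:
Q^1 = [[1,1],[1,0]]
Q^2 = (Q^1)² = [[2,1],[1,1]]
Q^5 = (Q^2)²·Q = [[8,5],[5,3]]
Q^11 = (Q^5)²·Q = [[144,89],[89,55]]
Q^23 = (Q^11)²·Q = [[264,181],[181,83]]
Q^46 = (Q^23)² = [[79,92],[92,326]]
Q^93 = (Q^46)²·Q = [[98,128],[128,309]]
Q^187 = (Q^93)²·Q = [[114,224],[224,229]]
F_187 mod 339 = Q^187[0][1] = 224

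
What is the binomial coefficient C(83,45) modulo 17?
13

Using Lucas' theorem:
Write n=83 and k=45 in base 17:
n in base 17: [4, 15]
k in base 17: [2, 11]
C(83,45) mod 17 = ∏ C(n_i, k_i) mod 17
Digit binomials (mod 17): C(4,2) = 6; C(15,11) = 1365 ≡ 5
Product: 6 × 5 = 30 ≡ 13 (mod 17)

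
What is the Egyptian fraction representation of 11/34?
1/4 + 1/14 + 1/476

Greedy algorithm:
11/34: ceiling(34/11) = 4, use 1/4
5/68: ceiling(68/5) = 14, use 1/14
1/476: ceiling(476/1) = 476, use 1/476
Result: 11/34 = 1/4 + 1/14 + 1/476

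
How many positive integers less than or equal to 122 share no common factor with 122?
60

122 = 2 × 61
φ(n) = n × ∏(1 - 1/p) for each prime p dividing n
φ(122) = 122 × (1 - 1/2) × (1 - 1/61) = 60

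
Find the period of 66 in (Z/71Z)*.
10

71 is prime, so ord(66) divides φ(71) = 70.
Divisors of 70: 1, 2, 5, 7, 10, 14, 35, 70.
Repeated squaring: 66^1 ≡ 66, 66^2 ≡ 25, 66^4 ≡ 57, 66^8 ≡ 54, 66^16 ≡ 5, 66^32 ≡ 25, 66^64 ≡ 57 (mod 71).
Test 66^d mod 71 for each divisor d in increasing order:
66^1 ≡ 66
66^2 ≡ 25
66^5 = 66^4·66^1 ≡ 70
66^7 = 66^4·66^2·66^1 ≡ 46
66^10 = 66^8·66^2 ≡ 1  ← first divisor giving 1
The order is 10.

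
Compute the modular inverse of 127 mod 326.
249

gcd(127, 326) = 1, so the inverse exists.
Extended Euclidean algorithm on (326, 127):
326 = 2 × 127 + 72  ⟹  72 = (1)·326 + (-2)·127
127 = 1 × 72 + 55  ⟹  55 = (-1)·326 + (3)·127
72 = 1 × 55 + 17  ⟹  17 = (2)·326 + (-5)·127
55 = 3 × 17 + 4  ⟹  4 = (-7)·326 + (18)·127
17 = 4 × 4 + 1  ⟹  1 = (30)·326 + (-77)·127
So (-77)·127 ≡ 1 (mod 326), i.e. 127^(-1) ≡ -77 ≡ 249 (mod 326).
Check: 127 × 249 = 31623 ≡ 1 (mod 326)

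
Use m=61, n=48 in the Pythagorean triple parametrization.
(1417, 5856, 6025)

Euclid's formula: a = m² - n², b = 2mn, c = m² + n²
m = 61, n = 48
a = 61² - 48² = 3721 - 2304 = 1417
b = 2 × 61 × 48 = 5856
c = 61² + 48² = 3721 + 2304 = 6025
Verification: 1417² + 5856² = 2007889 + 34292736 = 36300625 = 6025² ✓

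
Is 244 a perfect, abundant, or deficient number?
deficient

Proper divisors of 244: sum = 1 + 2 + 4 + 61 + 122 = 190
Since 190 < 244, 244 is deficient.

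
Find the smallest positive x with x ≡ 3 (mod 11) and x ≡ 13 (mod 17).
47

Using Chinese Remainder Theorem:
M = 11 × 17 = 187
M1 = 17, M2 = 11
y1 = 17^(-1) mod 11 = 2
y2 = 11^(-1) mod 17 = 14
x = (3×17×2 + 13×11×14) mod 187 = 47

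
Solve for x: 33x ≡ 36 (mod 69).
x ≡ 22 (mod 23)

gcd(33, 69) = 3, which divides 36, so solutions exist.
Divide through by 3: 11x ≡ 12 (mod 23).
Find 11^(-1) mod 23 by the extended Euclidean algorithm:
23 = 2 × 11 + 1  ⟹  1 = (1)·23 + (-2)·11
So (-2)·11 ≡ 1 (mod 23), i.e. 11^(-1) ≡ -2 ≡ 21 (mod 23).
x ≡ 21 × 12 = 252 ≡ 22 (mod 23).
Check: 33 × 22 = 726 ≡ 36 (mod 69).
x ≡ 22 (mod 23), giving 3 solutions mod 69.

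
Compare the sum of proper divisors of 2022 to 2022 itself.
abundant

Proper divisors of 2022: sum = 1 + 2 + 3 + 6 + 337 + 674 + 1011 = 2034
Since 2034 > 2022, 2022 is abundant.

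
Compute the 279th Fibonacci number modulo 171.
34

Matrix identity: Q^n = [[F_(n+1), F_n], [F_n, F_(n-1)]] with Q = [[1,1],[1,0]].
n = 279 = 100010111₂. Square-and-multiply, entries mod 171:
Q^1 = [[1,1],[1,0]]
Q^2 = (Q^1)² = [[2,1],[1,1]]
Q^4 = (Q^2)² = [[5,3],[3,2]]
Q^8 = (Q^4)² = [[34,21],[21,13]]
Q^17 = (Q^8)²·Q = [[19,58],[58,132]]
Q^34 = (Q^17)² = [[134,37],[37,97]]
Q^69 = (Q^34)²·Q = [[170,2],[2,168]]
Q^139 = (Q^69)²·Q = [[168,5],[5,163]]
Q^279 = (Q^139)²·Q = [[150,34],[34,116]]
F_279 mod 171 = Q^279[0][1] = 34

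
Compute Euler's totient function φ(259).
216

259 = 7 × 37
φ(n) = n × ∏(1 - 1/p) for each prime p dividing n
φ(259) = 259 × (1 - 1/7) × (1 - 1/37) = 216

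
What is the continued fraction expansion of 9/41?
[0; 4, 1, 1, 4]

Euclidean algorithm steps:
9 = 0 × 41 + 9
41 = 4 × 9 + 5
9 = 1 × 5 + 4
5 = 1 × 4 + 1
4 = 4 × 1 + 0
Continued fraction: [0; 4, 1, 1, 4]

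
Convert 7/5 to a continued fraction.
[1; 2, 2]

Euclidean algorithm steps:
7 = 1 × 5 + 2
5 = 2 × 2 + 1
2 = 2 × 1 + 0
Continued fraction: [1; 2, 2]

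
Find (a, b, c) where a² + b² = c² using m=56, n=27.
(2407, 3024, 3865)

Euclid's formula: a = m² - n², b = 2mn, c = m² + n²
m = 56, n = 27
a = 56² - 27² = 3136 - 729 = 2407
b = 2 × 56 × 27 = 3024
c = 56² + 27² = 3136 + 729 = 3865
Verification: 2407² + 3024² = 5793649 + 9144576 = 14938225 = 3865² ✓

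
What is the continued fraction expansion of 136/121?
[1; 8, 15]

Euclidean algorithm steps:
136 = 1 × 121 + 15
121 = 8 × 15 + 1
15 = 15 × 1 + 0
Continued fraction: [1; 8, 15]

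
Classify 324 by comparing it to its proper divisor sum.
abundant

Proper divisors of 324: sum = 1 + 2 + 3 + 4 + 6 + 9 + 12 + 18 + 27 + 36 + 54 + 81 + 108 + 162 = 523
Since 523 > 324, 324 is abundant.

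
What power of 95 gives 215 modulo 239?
85

Baby-step giant-step with step n = ⌈√239⌉ = 16.
Baby steps 95^j mod 239 (j:value) for j=0..15: 0:1, 1:95, 2:182, 3:82, 4:142, 5:106, 6:32, 7:172, 8:88, 9:234, 10:3, 11:46, 12:68, 13:7, 14:187, 15:79.
Giant-step multiplier: 95^(-16) ≡ 95^(238-16) = 95^222 ≡ 122 (mod 239).
Giant steps γ_i = 215·122^i mod 239: γ_0=215, γ_1=179, γ_2=89, γ_3=103, γ_4=138, γ_5=106 (in table at j=5).
x = i·n + j = 5·16 + 5 = 85.
Check: 95^85 ≡ 215 (mod 239).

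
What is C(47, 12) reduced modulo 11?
1

Using Lucas' theorem:
Write n=47 and k=12 in base 11:
n in base 11: [4, 3]
k in base 11: [1, 1]
C(47,12) mod 11 = ∏ C(n_i, k_i) mod 11
Digit binomials (mod 11): C(4,1) = 4; C(3,1) = 3
Product: 4 × 3 = 12 ≡ 1 (mod 11)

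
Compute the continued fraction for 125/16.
[7; 1, 4, 3]

Euclidean algorithm steps:
125 = 7 × 16 + 13
16 = 1 × 13 + 3
13 = 4 × 3 + 1
3 = 3 × 1 + 0
Continued fraction: [7; 1, 4, 3]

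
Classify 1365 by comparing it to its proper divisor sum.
deficient

Proper divisors of 1365: sum = 1 + 3 + 5 + 7 + 13 + 15 + 21 + 35 + 39 + 65 + 91 + 105 + 195 + 273 + 455 = 1323
Since 1323 < 1365, 1365 is deficient.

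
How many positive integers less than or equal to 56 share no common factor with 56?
24

56 = 2^3 × 7
φ(n) = n × ∏(1 - 1/p) for each prime p dividing n
φ(56) = 56 × (1 - 1/2) × (1 - 1/7) = 24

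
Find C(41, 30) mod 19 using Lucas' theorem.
0

Using Lucas' theorem:
Write n=41 and k=30 in base 19:
n in base 19: [2, 3]
k in base 19: [1, 11]
C(41,30) mod 19 = ∏ C(n_i, k_i) mod 19
Digit binomials (mod 19): C(2,1) = 2; C(3,11) = 0 (k_i > n_i)
Product: 2 × 0 = 0 ≡ 0 (mod 19)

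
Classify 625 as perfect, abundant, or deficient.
deficient

Proper divisors of 625: sum = 1 + 5 + 25 + 125 = 156
Since 156 < 625, 625 is deficient.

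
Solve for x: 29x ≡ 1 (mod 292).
141

gcd(29, 292) = 1, so the inverse exists.
Extended Euclidean algorithm on (292, 29):
292 = 10 × 29 + 2  ⟹  2 = (1)·292 + (-10)·29
29 = 14 × 2 + 1  ⟹  1 = (-14)·292 + (141)·29
So (141)·29 ≡ 1 (mod 292), i.e. 29^(-1) ≡ 141 (mod 292).
Check: 29 × 141 = 4089 ≡ 1 (mod 292)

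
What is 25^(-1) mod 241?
135

gcd(25, 241) = 1, so the inverse exists.
Extended Euclidean algorithm on (241, 25):
241 = 9 × 25 + 16  ⟹  16 = (1)·241 + (-9)·25
25 = 1 × 16 + 9  ⟹  9 = (-1)·241 + (10)·25
16 = 1 × 9 + 7  ⟹  7 = (2)·241 + (-19)·25
9 = 1 × 7 + 2  ⟹  2 = (-3)·241 + (29)·25
7 = 3 × 2 + 1  ⟹  1 = (11)·241 + (-106)·25
So (-106)·25 ≡ 1 (mod 241), i.e. 25^(-1) ≡ -106 ≡ 135 (mod 241).
Check: 25 × 135 = 3375 ≡ 1 (mod 241)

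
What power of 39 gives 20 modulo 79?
2

Baby-step giant-step with step n = ⌈√79⌉ = 9.
Baby steps 39^j mod 79 (j:value) for j=0..8: 0:1, 1:39, 2:20, 3:69, 4:5, 5:37, 6:21, 7:29, 8:25.
h = 20 is already in the table at j=2, so x = 2.
Check: 39^2 ≡ 20 (mod 79).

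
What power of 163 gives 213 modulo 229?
18

Baby-step giant-step with step n = ⌈√229⌉ = 16.
Baby steps 163^j mod 229 (j:value) for j=0..15: 0:1, 1:163, 2:5, 3:128, 4:25, 5:182, 6:125, 7:223, 8:167, 9:199, 10:148, 11:79, 12:53, 13:166, 14:36, 15:143.
Giant-step multiplier: 163^(-16) ≡ 163^(228-16) = 163^212 ≡ 14 (mod 229).
Giant steps γ_i = 213·14^i mod 229: γ_0=213, γ_1=5 (in table at j=2).
x = i·n + j = 1·16 + 2 = 18.
Check: 163^18 ≡ 213 (mod 229).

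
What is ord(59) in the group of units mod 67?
11

67 is prime, so ord(59) divides φ(67) = 66.
Divisors of 66: 1, 2, 3, 6, 11, 22, 33, 66.
Repeated squaring: 59^1 ≡ 59, 59^2 ≡ 64, 59^4 ≡ 9, 59^8 ≡ 14, 59^16 ≡ 62, 59^32 ≡ 25, 59^64 ≡ 22 (mod 67).
Test 59^d mod 67 for each divisor d in increasing order:
59^1 ≡ 59
59^2 ≡ 64
59^3 = 59^2·59^1 ≡ 24
59^6 = 59^4·59^2 ≡ 40
59^11 = 59^8·59^2·59^1 ≡ 1  ← first divisor giving 1
The order is 11.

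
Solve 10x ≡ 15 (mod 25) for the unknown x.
x ≡ 4 (mod 5)

gcd(10, 25) = 5, which divides 15, so solutions exist.
Divide through by 5: 2x ≡ 3 (mod 5).
Find 2^(-1) mod 5 by the extended Euclidean algorithm:
5 = 2 × 2 + 1  ⟹  1 = (1)·5 + (-2)·2
So (-2)·2 ≡ 1 (mod 5), i.e. 2^(-1) ≡ -2 ≡ 3 (mod 5).
x ≡ 3 × 3 = 9 ≡ 4 (mod 5).
Check: 10 × 4 = 40 ≡ 15 (mod 25).
x ≡ 4 (mod 5), giving 5 solutions mod 25.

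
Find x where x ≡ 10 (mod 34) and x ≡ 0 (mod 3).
78

Using Chinese Remainder Theorem:
M = 34 × 3 = 102
M1 = 3, M2 = 34
y1 = 3^(-1) mod 34 = 23
y2 = 34^(-1) mod 3 = 1
x = (10×3×23 + 0×34×1) mod 102 = 78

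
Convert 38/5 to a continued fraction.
[7; 1, 1, 2]

Euclidean algorithm steps:
38 = 7 × 5 + 3
5 = 1 × 3 + 2
3 = 1 × 2 + 1
2 = 2 × 1 + 0
Continued fraction: [7; 1, 1, 2]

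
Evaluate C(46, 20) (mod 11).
0

Using Lucas' theorem:
Write n=46 and k=20 in base 11:
n in base 11: [4, 2]
k in base 11: [1, 9]
C(46,20) mod 11 = ∏ C(n_i, k_i) mod 11
Digit binomials (mod 11): C(4,1) = 4; C(2,9) = 0 (k_i > n_i)
Product: 4 × 0 = 0 ≡ 0 (mod 11)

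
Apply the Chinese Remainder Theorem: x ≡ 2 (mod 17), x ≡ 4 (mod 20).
104

Using Chinese Remainder Theorem:
M = 17 × 20 = 340
M1 = 20, M2 = 17
y1 = 20^(-1) mod 17 = 6
y2 = 17^(-1) mod 20 = 13
x = (2×20×6 + 4×17×13) mod 340 = 104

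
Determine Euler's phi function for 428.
212

428 = 2^2 × 107
φ(n) = n × ∏(1 - 1/p) for each prime p dividing n
φ(428) = 428 × (1 - 1/2) × (1 - 1/107) = 212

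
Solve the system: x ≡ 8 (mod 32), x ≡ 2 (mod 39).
392

Using Chinese Remainder Theorem:
M = 32 × 39 = 1248
M1 = 39, M2 = 32
y1 = 39^(-1) mod 32 = 23
y2 = 32^(-1) mod 39 = 11
x = (8×39×23 + 2×32×11) mod 1248 = 392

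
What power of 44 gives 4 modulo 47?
34

Baby-step giant-step with step n = ⌈√47⌉ = 7.
Baby steps 44^j mod 47 (j:value) for j=0..6: 0:1, 1:44, 2:9, 3:20, 4:34, 5:39, 6:24.
Giant-step multiplier: 44^(-7) ≡ 44^(46-7) = 44^39 ≡ 15 (mod 47).
Giant steps γ_i = 4·15^i mod 47: γ_0=4, γ_1=13, γ_2=7, γ_3=11, γ_4=24 (in table at j=6).
x = i·n + j = 4·7 + 6 = 34.
Check: 44^34 ≡ 4 (mod 47).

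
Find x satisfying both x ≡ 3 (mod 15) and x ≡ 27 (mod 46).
303

Using Chinese Remainder Theorem:
M = 15 × 46 = 690
M1 = 46, M2 = 15
y1 = 46^(-1) mod 15 = 1
y2 = 15^(-1) mod 46 = 43
x = (3×46×1 + 27×15×43) mod 690 = 303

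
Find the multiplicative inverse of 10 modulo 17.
12

gcd(10, 17) = 1, so the inverse exists.
Extended Euclidean algorithm on (17, 10):
17 = 1 × 10 + 7  ⟹  7 = (1)·17 + (-1)·10
10 = 1 × 7 + 3  ⟹  3 = (-1)·17 + (2)·10
7 = 2 × 3 + 1  ⟹  1 = (3)·17 + (-5)·10
So (-5)·10 ≡ 1 (mod 17), i.e. 10^(-1) ≡ -5 ≡ 12 (mod 17).
Check: 10 × 12 = 120 ≡ 1 (mod 17)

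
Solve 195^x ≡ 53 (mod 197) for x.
72

Baby-step giant-step with step n = ⌈√197⌉ = 15.
Baby steps 195^j mod 197 (j:value) for j=0..14: 0:1, 1:195, 2:4, 3:189, 4:16, 5:165, 6:64, 7:69, 8:59, 9:79, 10:39, 11:119, 12:156, 13:82, 14:33.
Giant-step multiplier: 195^(-15) ≡ 195^(196-15) = 195^181 ≡ 194 (mod 197).
Giant steps γ_i = 53·194^i mod 197: γ_0=53, γ_1=38, γ_2=83, γ_3=145, γ_4=156 (in table at j=12).
x = i·n + j = 4·15 + 12 = 72.
Check: 195^72 ≡ 53 (mod 197).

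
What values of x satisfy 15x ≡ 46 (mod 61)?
x ≡ 60 (mod 61)

gcd(15, 61) = 1, which divides 46, so solutions exist.
Find 15^(-1) mod 61 by the extended Euclidean algorithm:
61 = 4 × 15 + 1  ⟹  1 = (1)·61 + (-4)·15
So (-4)·15 ≡ 1 (mod 61), i.e. 15^(-1) ≡ -4 ≡ 57 (mod 61).
x ≡ 57 × 46 = 2622 ≡ 60 (mod 61).
Check: 15 × 60 = 900 ≡ 46 (mod 61).
Unique solution: x ≡ 60 (mod 61)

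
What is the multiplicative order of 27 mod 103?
34

103 is prime, so ord(27) divides φ(103) = 102.
Divisors of 102: 1, 2, 3, 6, 17, 34, 51, 102.
Repeated squaring: 27^1 ≡ 27, 27^2 ≡ 8, 27^4 ≡ 64, 27^8 ≡ 79, 27^16 ≡ 61, 27^32 ≡ 13, 27^64 ≡ 66 (mod 103).
Test 27^d mod 103 for each divisor d in increasing order:
27^1 ≡ 27
27^2 ≡ 8
27^3 = 27^2·27^1 ≡ 10
27^6 = 27^4·27^2 ≡ 100
27^17 = 27^16·27^1 ≡ 102
27^34 = 27^32·27^2 ≡ 1  ← first divisor giving 1
The order is 34.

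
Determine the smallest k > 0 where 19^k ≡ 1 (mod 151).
5

151 is prime, so ord(19) divides φ(151) = 150.
Divisors of 150: 1, 2, 3, 5, 6, 10, 15, 25, 30, 50, 75, 150.
Repeated squaring: 19^1 ≡ 19, 19^2 ≡ 59, 19^4 ≡ 8, 19^8 ≡ 64, 19^16 ≡ 19, 19^32 ≡ 59, 19^64 ≡ 8, 19^128 ≡ 64 (mod 151).
Test 19^d mod 151 for each divisor d in increasing order:
19^1 ≡ 19
19^2 ≡ 59
19^3 = 19^2·19^1 ≡ 64
19^5 = 19^4·19^1 ≡ 1  ← first divisor giving 1
The order is 5.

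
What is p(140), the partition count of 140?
15065878135

p(n) counts ways to write n as a sum of positive integers (order ignored).
Euler's pentagonal recurrence: p(k) = p(k-1) + p(k-2) - p(k-5) - p(k-7) + p(k-12) + p(k-15) - ... (offsets j(3j∓1)/2, signs ++--, p(0)=1, p(<0)=0).
DP table for k = 0..139: p(0)=1, p(1)=1, p(2)=2, p(3)=3, p(4)=5, p(5)=7, p(6)=11, p(7)=15, p(8)=22, p(9)=30, p(10)=42, p(11)=56, p(12)=77, p(13)=101, p(14)=135, p(15)=176, p(16)=231, p(17)=297, p(18)=385, p(19)=490, p(20)=627, p(21)=792, p(22)=1002, p(23)=1255, p(24)=1575, p(25)=1958, p(26)=2436, p(27)=3010, p(28)=3718, p(29)=4565, p(30)=5604, p(31)=6842, p(32)=8349, p(33)=10143, p(34)=12310, p(35)=14883, p(36)=17977, p(37)=21637, p(38)=26015, p(39)=31185, p(40)=37338, p(41)=44583, p(42)=53174, p(43)=63261, p(44)=75175, p(45)=89134, p(46)=105558, p(47)=124754, p(48)=147273, p(49)=173525, p(50)=204226, p(51)=239943, p(52)=281589, p(53)=329931, p(54)=386155, p(55)=451276, p(56)=526823, p(57)=614154, p(58)=715220, p(59)=831820, p(60)=966467, p(61)=1121505, p(62)=1300156, p(63)=1505499, p(64)=1741630, p(65)=2012558, p(66)=2323520, p(67)=2679689, p(68)=3087735, p(69)=3554345, p(70)=4087968, p(71)=4697205, p(72)=5392783, p(73)=6185689, p(74)=7089500, p(75)=8118264, p(76)=9289091, p(77)=10619863, p(78)=12132164, p(79)=13848650, p(80)=15796476, p(81)=18004327, p(82)=20506255, p(83)=23338469, p(84)=26543660, p(85)=30167357, p(86)=34262962, p(87)=38887673, p(88)=44108109, p(89)=49995925, p(90)=56634173, p(91)=64112359, p(92)=72533807, p(93)=82010177, p(94)=92669720, p(95)=104651419, p(96)=118114304, p(97)=133230930, p(98)=150198136, p(99)=169229875, p(100)=190569292, p(101)=214481126, p(102)=241265379, p(103)=271248950, p(104)=304801365, p(105)=342325709, p(106)=384276336, p(107)=431149389, p(108)=483502844, p(109)=541946240, p(110)=607163746, p(111)=679903203, p(112)=761002156, p(113)=851376628, p(114)=952050665, p(115)=1064144451, p(116)=1188908248, p(117)=1327710076, p(118)=1482074143, p(119)=1653668665, p(120)=1844349560, p(121)=2056148051, p(122)=2291320912, p(123)=2552338241, p(124)=2841940500, p(125)=3163127352, p(126)=3519222692, p(127)=3913864295, p(128)=4351078600, p(129)=4835271870, p(130)=5371315400, p(131)=5964539504, p(132)=6620830889, p(133)=7346629512, p(134)=8149040695, p(135)=9035836076, p(136)=10015581680, p(137)=11097645016, p(138)=12292341831, p(139)=13610949895.
Final step: p(140) = p(139) + p(138) - p(135) - p(133) + p(128) + p(125) - p(118) - p(114) + p(105) + p(100) - p(89) - p(83) + p(70) + p(63) - p(48) - p(40) + p(23) + p(14)
= 13610949895 + 12292341831 - 9035836076 - 7346629512 + 4351078600 + 3163127352 - 1482074143 - 952050665 + 342325709 + 190569292 - 49995925 - 23338469 + 4087968 + 1505499 - 147273 - 37338 + 1255 + 135
= 15065878135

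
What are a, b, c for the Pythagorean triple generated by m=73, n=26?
(4653, 3796, 6005)

Euclid's formula: a = m² - n², b = 2mn, c = m² + n²
m = 73, n = 26
a = 73² - 26² = 5329 - 676 = 4653
b = 2 × 73 × 26 = 3796
c = 73² + 26² = 5329 + 676 = 6005
Verification: 4653² + 3796² = 21650409 + 14409616 = 36060025 = 6005² ✓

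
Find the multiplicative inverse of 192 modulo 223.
187

gcd(192, 223) = 1, so the inverse exists.
Extended Euclidean algorithm on (223, 192):
223 = 1 × 192 + 31  ⟹  31 = (1)·223 + (-1)·192
192 = 6 × 31 + 6  ⟹  6 = (-6)·223 + (7)·192
31 = 5 × 6 + 1  ⟹  1 = (31)·223 + (-36)·192
So (-36)·192 ≡ 1 (mod 223), i.e. 192^(-1) ≡ -36 ≡ 187 (mod 223).
Check: 192 × 187 = 35904 ≡ 1 (mod 223)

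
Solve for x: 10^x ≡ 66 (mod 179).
152

Baby-step giant-step with step n = ⌈√179⌉ = 14.
Baby steps 10^j mod 179 (j:value) for j=0..13: 0:1, 1:10, 2:100, 3:105, 4:155, 5:118, 6:106, 7:165, 8:39, 9:32, 10:141, 11:157, 12:138, 13:127.
Giant-step multiplier: 10^(-14) ≡ 10^(178-14) = 10^164 ≡ 158 (mod 179).
Giant steps γ_i = 66·158^i mod 179: γ_0=66, γ_1=46, γ_2=108, γ_3=59, γ_4=14, γ_5=64, γ_6=88, γ_7=121, γ_8=144, γ_9=19, γ_10=138 (in table at j=12).
x = i·n + j = 10·14 + 12 = 152.
Check: 10^152 ≡ 66 (mod 179).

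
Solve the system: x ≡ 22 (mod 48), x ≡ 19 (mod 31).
1414

Using Chinese Remainder Theorem:
M = 48 × 31 = 1488
M1 = 31, M2 = 48
y1 = 31^(-1) mod 48 = 31
y2 = 48^(-1) mod 31 = 11
x = (22×31×31 + 19×48×11) mod 1488 = 1414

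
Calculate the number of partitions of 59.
831820

p(n) counts ways to write n as a sum of positive integers (order ignored).
Euler's pentagonal recurrence: p(k) = p(k-1) + p(k-2) - p(k-5) - p(k-7) + p(k-12) + p(k-15) - ... (offsets j(3j∓1)/2, signs ++--, p(0)=1, p(<0)=0).
DP table for k = 0..58: p(0)=1, p(1)=1, p(2)=2, p(3)=3, p(4)=5, p(5)=7, p(6)=11, p(7)=15, p(8)=22, p(9)=30, p(10)=42, p(11)=56, p(12)=77, p(13)=101, p(14)=135, p(15)=176, p(16)=231, p(17)=297, p(18)=385, p(19)=490, p(20)=627, p(21)=792, p(22)=1002, p(23)=1255, p(24)=1575, p(25)=1958, p(26)=2436, p(27)=3010, p(28)=3718, p(29)=4565, p(30)=5604, p(31)=6842, p(32)=8349, p(33)=10143, p(34)=12310, p(35)=14883, p(36)=17977, p(37)=21637, p(38)=26015, p(39)=31185, p(40)=37338, p(41)=44583, p(42)=53174, p(43)=63261, p(44)=75175, p(45)=89134, p(46)=105558, p(47)=124754, p(48)=147273, p(49)=173525, p(50)=204226, p(51)=239943, p(52)=281589, p(53)=329931, p(54)=386155, p(55)=451276, p(56)=526823, p(57)=614154, p(58)=715220.
Final step: p(59) = p(58) + p(57) - p(54) - p(52) + p(47) + p(44) - p(37) - p(33) + p(24) + p(19) - p(8) - p(2)
= 715220 + 614154 - 386155 - 281589 + 124754 + 75175 - 21637 - 10143 + 1575 + 490 - 22 - 2
= 831820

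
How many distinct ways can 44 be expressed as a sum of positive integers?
75175

p(n) counts ways to write n as a sum of positive integers (order ignored).
Euler's pentagonal recurrence: p(k) = p(k-1) + p(k-2) - p(k-5) - p(k-7) + p(k-12) + p(k-15) - ... (offsets j(3j∓1)/2, signs ++--, p(0)=1, p(<0)=0).
DP table for k = 0..43: p(0)=1, p(1)=1, p(2)=2, p(3)=3, p(4)=5, p(5)=7, p(6)=11, p(7)=15, p(8)=22, p(9)=30, p(10)=42, p(11)=56, p(12)=77, p(13)=101, p(14)=135, p(15)=176, p(16)=231, p(17)=297, p(18)=385, p(19)=490, p(20)=627, p(21)=792, p(22)=1002, p(23)=1255, p(24)=1575, p(25)=1958, p(26)=2436, p(27)=3010, p(28)=3718, p(29)=4565, p(30)=5604, p(31)=6842, p(32)=8349, p(33)=10143, p(34)=12310, p(35)=14883, p(36)=17977, p(37)=21637, p(38)=26015, p(39)=31185, p(40)=37338, p(41)=44583, p(42)=53174, p(43)=63261.
Final step: p(44) = p(43) + p(42) - p(39) - p(37) + p(32) + p(29) - p(22) - p(18) + p(9) + p(4)
= 63261 + 53174 - 31185 - 21637 + 8349 + 4565 - 1002 - 385 + 30 + 5
= 75175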